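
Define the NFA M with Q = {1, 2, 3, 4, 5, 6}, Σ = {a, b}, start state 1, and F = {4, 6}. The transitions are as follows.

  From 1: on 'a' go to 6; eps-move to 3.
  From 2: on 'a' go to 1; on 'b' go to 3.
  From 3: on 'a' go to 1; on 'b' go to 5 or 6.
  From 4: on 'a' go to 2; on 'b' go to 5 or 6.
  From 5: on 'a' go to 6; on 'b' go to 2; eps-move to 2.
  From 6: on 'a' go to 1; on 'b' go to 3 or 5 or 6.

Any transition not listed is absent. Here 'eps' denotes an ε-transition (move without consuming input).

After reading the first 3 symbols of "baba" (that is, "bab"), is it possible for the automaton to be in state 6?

Start: ε-closure({1}) = {1, 3}.
Read 'b': 1→∅, 3→{5, 6}; union {5, 6}; ε-closure = {2, 5, 6}.
Read 'a': 2→{1}, 5→{6}, 6→{1}; union {1, 6}; ε-closure = {1, 3, 6}.
Read 'b': 1→∅, 3→{5, 6}, 6→{3, 5, 6}; union {3, 5, 6}; ε-closure = {2, 3, 5, 6}.
State 6 is in {2, 3, 5, 6}.

Yes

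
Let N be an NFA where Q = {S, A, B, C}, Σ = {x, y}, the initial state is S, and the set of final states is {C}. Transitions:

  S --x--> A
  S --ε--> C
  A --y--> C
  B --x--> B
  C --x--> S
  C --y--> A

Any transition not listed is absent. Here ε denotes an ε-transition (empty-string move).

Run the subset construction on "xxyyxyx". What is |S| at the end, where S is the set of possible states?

0

Start: ε-closure({S}) = {S, C}.
Read 'x': {S, C} → {S, A, C}.
Read 'x': {S, A, C} → {S, A, C}.
Read 'y': {S, A, C} → {A, C}.
Read 'y': {A, C} → {A, C}.
Read 'x': {A, C} → {S, C}.
Read 'y': {S, C} → {A}.
Read 'x': {A} → ∅.
That set has 0 states.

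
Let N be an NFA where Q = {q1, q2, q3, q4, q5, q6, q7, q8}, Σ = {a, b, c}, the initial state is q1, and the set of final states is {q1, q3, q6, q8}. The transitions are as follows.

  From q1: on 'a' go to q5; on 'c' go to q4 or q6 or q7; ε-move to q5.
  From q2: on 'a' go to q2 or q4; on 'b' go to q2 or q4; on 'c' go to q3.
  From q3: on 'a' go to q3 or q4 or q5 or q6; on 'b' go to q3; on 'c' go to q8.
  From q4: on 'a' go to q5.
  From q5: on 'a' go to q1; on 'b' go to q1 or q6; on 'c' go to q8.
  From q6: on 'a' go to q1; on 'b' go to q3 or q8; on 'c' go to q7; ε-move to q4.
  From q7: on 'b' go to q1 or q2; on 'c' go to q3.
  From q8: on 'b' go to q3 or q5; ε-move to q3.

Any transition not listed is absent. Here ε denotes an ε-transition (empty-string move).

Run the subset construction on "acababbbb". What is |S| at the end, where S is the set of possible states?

6

Start: ε-closure({q1}) = {q1, q5}.
Read 'a': {q1, q5} → {q1, q5}.
Read 'c': {q1, q5} → {q3, q4, q6, q7, q8}.
Read 'a': {q3, q4, q6, q7, q8} → {q1, q3, q4, q5, q6}.
Read 'b': {q1, q3, q4, q5, q6} → {q1, q3, q4, q5, q6, q8}.
Read 'a': {q1, q3, q4, q5, q6, q8} → {q1, q3, q4, q5, q6}.
Read 'b': {q1, q3, q4, q5, q6} → {q1, q3, q4, q5, q6, q8}.
Read 'b': {q1, q3, q4, q5, q6, q8} → {q1, q3, q4, q5, q6, q8}.
Read 'b': {q1, q3, q4, q5, q6, q8} → {q1, q3, q4, q5, q6, q8}.
Read 'b': {q1, q3, q4, q5, q6, q8} → {q1, q3, q4, q5, q6, q8}.
That set has 6 states.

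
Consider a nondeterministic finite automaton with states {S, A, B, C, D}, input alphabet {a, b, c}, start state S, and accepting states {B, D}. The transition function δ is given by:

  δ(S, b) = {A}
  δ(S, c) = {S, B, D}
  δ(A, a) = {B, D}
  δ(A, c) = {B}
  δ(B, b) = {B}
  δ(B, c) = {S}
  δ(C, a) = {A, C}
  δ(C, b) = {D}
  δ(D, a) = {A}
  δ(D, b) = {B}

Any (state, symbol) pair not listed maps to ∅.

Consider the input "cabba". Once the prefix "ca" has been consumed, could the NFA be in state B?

No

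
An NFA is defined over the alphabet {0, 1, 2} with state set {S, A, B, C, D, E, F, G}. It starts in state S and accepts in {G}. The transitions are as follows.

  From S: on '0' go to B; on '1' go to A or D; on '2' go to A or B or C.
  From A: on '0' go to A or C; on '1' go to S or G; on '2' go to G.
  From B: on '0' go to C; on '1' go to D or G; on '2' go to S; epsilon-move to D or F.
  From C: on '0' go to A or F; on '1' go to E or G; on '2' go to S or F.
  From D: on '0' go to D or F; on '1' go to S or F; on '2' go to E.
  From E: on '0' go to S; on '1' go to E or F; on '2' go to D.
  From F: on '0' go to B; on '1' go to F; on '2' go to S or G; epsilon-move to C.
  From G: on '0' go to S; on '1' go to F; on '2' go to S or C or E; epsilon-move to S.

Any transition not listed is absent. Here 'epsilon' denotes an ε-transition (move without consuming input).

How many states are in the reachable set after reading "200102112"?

Start in {S}.
Read '2': S→{A, B, C}; union {A, B, C}; ε-closure = {A, B, C, D, F}.
Read '0': A→{A, C}, B→{C}, C→{A, F}, D→{D, F}, F→{B}; now {A, B, C, D, F}.
Read '0': A→{A, C}, B→{C}, C→{A, F}, D→{D, F}, F→{B}; now {A, B, C, D, F}.
Read '1': A→{S, G}, B→{D, G}, C→{E, G}, D→{S, F}, F→{F}; union {S, D, E, F, G}; ε-closure = {S, C, D, E, F, G}.
Read '0': S→{B}, C→{A, F}, D→{D, F}, E→{S}, F→{B}, G→{S}; union {S, A, B, D, F}; ε-closure = {S, A, B, C, D, F}.
Read '2': S→{A, B, C}, A→{G}, B→{S}, C→{S, F}, D→{E}, F→{S, G}; union {S, A, B, C, E, F, G}; ε-closure = {S, A, B, C, D, E, F, G}.
Read '1': S→{A, D}, A→{S, G}, B→{D, G}, C→{E, G}, D→{S, F}, E→{E, F}, F→{F}, G→{F}; union {S, A, D, E, F, G}; ε-closure = {S, A, C, D, E, F, G}.
Read '1': S→{A, D}, A→{S, G}, C→{E, G}, D→{S, F}, E→{E, F}, F→{F}, G→{F}; union {S, A, D, E, F, G}; ε-closure = {S, A, C, D, E, F, G}.
Read '2': S→{A, B, C}, A→{G}, C→{S, F}, D→{E}, E→{D}, F→{S, G}, G→{S, C, E}; now {S, A, B, C, D, E, F, G}.
That set has 8 states.

8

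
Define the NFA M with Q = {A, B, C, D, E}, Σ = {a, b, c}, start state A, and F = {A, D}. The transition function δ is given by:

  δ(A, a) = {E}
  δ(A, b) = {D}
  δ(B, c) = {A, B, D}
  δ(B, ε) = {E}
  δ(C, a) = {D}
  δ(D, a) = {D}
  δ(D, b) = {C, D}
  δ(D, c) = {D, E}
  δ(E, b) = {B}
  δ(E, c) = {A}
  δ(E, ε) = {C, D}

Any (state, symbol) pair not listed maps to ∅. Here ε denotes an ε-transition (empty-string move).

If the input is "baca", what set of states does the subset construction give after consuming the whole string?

{D}

Start in {A}.
Read 'b': A→{D}; now {D}.
Read 'a': D→{D}; now {D}.
Read 'c': D→{D, E}; union {D, E}; ε-closure = {C, D, E}.
Read 'a': C→{D}, D→{D}, E→∅; now {D}.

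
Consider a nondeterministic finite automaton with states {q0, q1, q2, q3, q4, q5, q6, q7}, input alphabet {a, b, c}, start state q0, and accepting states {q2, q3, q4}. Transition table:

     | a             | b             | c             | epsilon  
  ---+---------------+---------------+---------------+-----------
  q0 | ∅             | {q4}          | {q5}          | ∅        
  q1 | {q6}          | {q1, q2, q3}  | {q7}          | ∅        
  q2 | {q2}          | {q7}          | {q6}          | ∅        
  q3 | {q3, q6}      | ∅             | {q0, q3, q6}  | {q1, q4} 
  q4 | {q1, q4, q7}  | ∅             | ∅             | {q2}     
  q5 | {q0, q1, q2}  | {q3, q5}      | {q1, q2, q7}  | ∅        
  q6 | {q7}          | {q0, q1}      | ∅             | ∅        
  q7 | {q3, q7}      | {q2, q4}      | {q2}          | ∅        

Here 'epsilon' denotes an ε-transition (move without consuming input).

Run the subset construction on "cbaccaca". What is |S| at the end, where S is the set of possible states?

Start in {q0}.
Read 'c': q0→{q5}; now {q5}.
Read 'b': q5→{q3, q5}; union {q3, q5}; ε-closure = {q1, q2, q3, q4, q5}.
Read 'a': q1→{q6}, q2→{q2}, q3→{q3, q6}, q4→{q1, q4, q7}, q5→{q0, q1, q2}; now {q0, q1, q2, q3, q4, q6, q7}.
Read 'c': q0→{q5}, q1→{q7}, q2→{q6}, q3→{q0, q3, q6}, q4→∅, q6→∅, q7→{q2}; union {q0, q2, q3, q5, q6, q7}; ε-closure = {q0, q1, q2, q3, q4, q5, q6, q7}.
Read 'c': q0→{q5}, q1→{q7}, q2→{q6}, q3→{q0, q3, q6}, q4→∅, q5→{q1, q2, q7}, q6→∅, q7→{q2}; union {q0, q1, q2, q3, q5, q6, q7}; ε-closure = {q0, q1, q2, q3, q4, q5, q6, q7}.
Read 'a': q0→∅, q1→{q6}, q2→{q2}, q3→{q3, q6}, q4→{q1, q4, q7}, q5→{q0, q1, q2}, q6→{q7}, q7→{q3, q7}; now {q0, q1, q2, q3, q4, q6, q7}.
Read 'c': q0→{q5}, q1→{q7}, q2→{q6}, q3→{q0, q3, q6}, q4→∅, q6→∅, q7→{q2}; union {q0, q2, q3, q5, q6, q7}; ε-closure = {q0, q1, q2, q3, q4, q5, q6, q7}.
Read 'a': q0→∅, q1→{q6}, q2→{q2}, q3→{q3, q6}, q4→{q1, q4, q7}, q5→{q0, q1, q2}, q6→{q7}, q7→{q3, q7}; now {q0, q1, q2, q3, q4, q6, q7}.
That set has 7 states.

7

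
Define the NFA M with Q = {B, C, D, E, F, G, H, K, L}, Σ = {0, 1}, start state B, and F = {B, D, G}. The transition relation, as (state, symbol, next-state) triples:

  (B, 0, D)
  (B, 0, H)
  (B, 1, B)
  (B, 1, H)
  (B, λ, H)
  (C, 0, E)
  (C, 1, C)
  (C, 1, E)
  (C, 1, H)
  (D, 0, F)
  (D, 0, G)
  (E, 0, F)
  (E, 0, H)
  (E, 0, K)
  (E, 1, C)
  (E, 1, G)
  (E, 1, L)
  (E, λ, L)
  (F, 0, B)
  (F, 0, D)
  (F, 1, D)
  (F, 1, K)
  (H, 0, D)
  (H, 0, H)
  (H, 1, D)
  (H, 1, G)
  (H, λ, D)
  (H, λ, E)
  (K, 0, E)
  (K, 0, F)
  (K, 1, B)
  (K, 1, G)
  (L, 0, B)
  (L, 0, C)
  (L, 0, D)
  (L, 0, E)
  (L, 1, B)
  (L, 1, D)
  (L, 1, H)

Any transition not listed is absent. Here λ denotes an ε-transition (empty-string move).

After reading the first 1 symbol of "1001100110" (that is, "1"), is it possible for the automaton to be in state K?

Start: ε-closure({B}) = {B, D, E, H, L}.
Read '1': {B, D, E, H, L} → {B, C, D, E, G, H, L}.
State K is not in {B, C, D, E, G, H, L}.

No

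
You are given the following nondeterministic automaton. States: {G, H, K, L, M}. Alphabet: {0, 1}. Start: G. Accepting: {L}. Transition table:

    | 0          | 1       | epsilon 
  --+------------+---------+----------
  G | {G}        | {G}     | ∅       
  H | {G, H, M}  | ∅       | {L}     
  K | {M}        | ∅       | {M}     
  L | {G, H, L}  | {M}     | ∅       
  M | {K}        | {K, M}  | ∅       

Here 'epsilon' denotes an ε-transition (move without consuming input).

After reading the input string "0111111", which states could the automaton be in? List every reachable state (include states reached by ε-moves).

{G}

Start in {G}.
Read '0': G→{G}; now {G}.
Read '1': G→{G}; now {G}.
Read '1': G→{G}; now {G}.
Read '1': G→{G}; now {G}.
Read '1': G→{G}; now {G}.
Read '1': G→{G}; now {G}.
Read '1': G→{G}; now {G}.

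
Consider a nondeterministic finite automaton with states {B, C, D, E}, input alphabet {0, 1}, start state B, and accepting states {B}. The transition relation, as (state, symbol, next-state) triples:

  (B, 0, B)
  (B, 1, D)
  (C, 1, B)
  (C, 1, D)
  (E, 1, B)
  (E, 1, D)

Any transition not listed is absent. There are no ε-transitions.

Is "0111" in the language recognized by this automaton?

No

Start in {B}.
Read '0': B→{B}; now {B}.
Read '1': B→{D}; now {D}.
Read '1': D→∅; now ∅.
The set is empty and remains empty for the remaining 1 symbol.
The final set ∅ contains no accepting state.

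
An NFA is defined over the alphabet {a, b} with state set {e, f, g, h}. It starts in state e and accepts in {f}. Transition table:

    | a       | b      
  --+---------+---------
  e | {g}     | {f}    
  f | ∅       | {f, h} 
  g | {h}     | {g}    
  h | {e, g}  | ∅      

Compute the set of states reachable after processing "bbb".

Start in {e}.
Read 'b': e→{f}; now {f}.
Read 'b': f→{f, h}; now {f, h}.
Read 'b': f→{f, h}, h→∅; now {f, h}.

{f, h}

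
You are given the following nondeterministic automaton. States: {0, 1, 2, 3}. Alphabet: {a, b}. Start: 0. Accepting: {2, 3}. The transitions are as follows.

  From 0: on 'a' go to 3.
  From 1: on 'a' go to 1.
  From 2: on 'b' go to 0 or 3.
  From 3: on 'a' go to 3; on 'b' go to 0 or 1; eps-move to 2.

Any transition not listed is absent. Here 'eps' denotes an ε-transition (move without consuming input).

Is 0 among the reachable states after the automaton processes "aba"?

Start in {0}.
Read 'a': {0} → {2, 3}.
Read 'b': {2, 3} → {0, 1, 2, 3}.
Read 'a': {0, 1, 2, 3} → {1, 2, 3}.
State 0 is not in {1, 2, 3}.

No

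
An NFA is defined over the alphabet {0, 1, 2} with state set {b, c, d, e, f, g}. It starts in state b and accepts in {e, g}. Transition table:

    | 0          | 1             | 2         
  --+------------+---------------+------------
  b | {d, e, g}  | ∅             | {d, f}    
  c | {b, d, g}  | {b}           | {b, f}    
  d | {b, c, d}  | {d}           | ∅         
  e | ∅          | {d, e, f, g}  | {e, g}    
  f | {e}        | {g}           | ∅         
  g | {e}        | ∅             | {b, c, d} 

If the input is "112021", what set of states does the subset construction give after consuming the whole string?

∅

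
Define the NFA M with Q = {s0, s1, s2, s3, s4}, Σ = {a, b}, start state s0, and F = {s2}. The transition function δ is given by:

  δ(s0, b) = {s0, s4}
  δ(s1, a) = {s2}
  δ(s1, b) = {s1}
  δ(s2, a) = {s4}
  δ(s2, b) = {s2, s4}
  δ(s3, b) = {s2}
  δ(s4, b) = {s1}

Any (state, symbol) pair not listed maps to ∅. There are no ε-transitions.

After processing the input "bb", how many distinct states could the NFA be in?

3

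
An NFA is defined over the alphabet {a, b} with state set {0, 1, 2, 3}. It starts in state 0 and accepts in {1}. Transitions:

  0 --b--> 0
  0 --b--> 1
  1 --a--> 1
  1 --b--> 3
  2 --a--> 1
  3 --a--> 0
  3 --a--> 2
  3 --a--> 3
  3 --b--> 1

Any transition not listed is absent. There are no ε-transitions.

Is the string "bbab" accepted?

Yes

Start in {0}.
Read 'b': 0→{0, 1}; now {0, 1}.
Read 'b': 0→{0, 1}, 1→{3}; now {0, 1, 3}.
Read 'a': 0→∅, 1→{1}, 3→{0, 2, 3}; now {0, 1, 2, 3}.
Read 'b': 0→{0, 1}, 1→{3}, 2→∅, 3→{1}; now {0, 1, 3}.
The final set {0, 1, 3} contains the accepting state 1.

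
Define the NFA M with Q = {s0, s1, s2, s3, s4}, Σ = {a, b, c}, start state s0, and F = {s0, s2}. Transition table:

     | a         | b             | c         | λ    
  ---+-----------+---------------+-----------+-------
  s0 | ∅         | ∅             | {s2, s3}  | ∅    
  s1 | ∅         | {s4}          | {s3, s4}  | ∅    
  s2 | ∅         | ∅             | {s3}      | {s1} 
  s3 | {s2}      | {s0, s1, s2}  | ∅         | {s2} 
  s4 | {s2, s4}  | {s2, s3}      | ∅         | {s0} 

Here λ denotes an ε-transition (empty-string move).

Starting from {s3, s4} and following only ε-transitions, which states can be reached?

{s0, s1, s2, s3, s4}

Begin with {s3, s4}.
ε-move s4 → s0; add s0.
ε-move s3 → s2; add s2.
ε-move s2 → s1; add s1.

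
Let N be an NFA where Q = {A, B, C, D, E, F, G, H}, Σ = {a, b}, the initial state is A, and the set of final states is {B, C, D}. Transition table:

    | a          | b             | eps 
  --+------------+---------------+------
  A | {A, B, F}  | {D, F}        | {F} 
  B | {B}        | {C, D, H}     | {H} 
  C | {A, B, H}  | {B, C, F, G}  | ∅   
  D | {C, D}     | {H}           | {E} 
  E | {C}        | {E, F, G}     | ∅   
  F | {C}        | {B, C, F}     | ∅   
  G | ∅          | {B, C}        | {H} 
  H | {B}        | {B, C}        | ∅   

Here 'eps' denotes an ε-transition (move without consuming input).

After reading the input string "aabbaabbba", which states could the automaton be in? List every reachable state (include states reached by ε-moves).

Start: ε-closure({A}) = {A, F}.
Read 'a': A→{A, B, F}, F→{C}; union {A, B, C, F}; ε-closure = {A, B, C, F, H}.
Read 'a': A→{A, B, F}, B→{B}, C→{A, B, H}, F→{C}, H→{B}; now {A, B, C, F, H}.
Read 'b': A→{D, F}, B→{C, D, H}, C→{B, C, F, G}, F→{B, C, F}, H→{B, C}; union {B, C, D, F, G, H}; ε-closure = {B, C, D, E, F, G, H}.
Read 'b': B→{C, D, H}, C→{B, C, F, G}, D→{H}, E→{E, F, G}, F→{B, C, F}, G→{B, C}, H→{B, C}; now {B, C, D, E, F, G, H}.
Read 'a': B→{B}, C→{A, B, H}, D→{C, D}, E→{C}, F→{C}, G→∅, H→{B}; union {A, B, C, D, H}; ε-closure = {A, B, C, D, E, F, H}.
Read 'a': A→{A, B, F}, B→{B}, C→{A, B, H}, D→{C, D}, E→{C}, F→{C}, H→{B}; union {A, B, C, D, F, H}; ε-closure = {A, B, C, D, E, F, H}.
Read 'b': A→{D, F}, B→{C, D, H}, C→{B, C, F, G}, D→{H}, E→{E, F, G}, F→{B, C, F}, H→{B, C}; now {B, C, D, E, F, G, H}.
Read 'b': B→{C, D, H}, C→{B, C, F, G}, D→{H}, E→{E, F, G}, F→{B, C, F}, G→{B, C}, H→{B, C}; now {B, C, D, E, F, G, H}.
Read 'b': B→{C, D, H}, C→{B, C, F, G}, D→{H}, E→{E, F, G}, F→{B, C, F}, G→{B, C}, H→{B, C}; now {B, C, D, E, F, G, H}.
Read 'a': B→{B}, C→{A, B, H}, D→{C, D}, E→{C}, F→{C}, G→∅, H→{B}; union {A, B, C, D, H}; ε-closure = {A, B, C, D, E, F, H}.

{A, B, C, D, E, F, H}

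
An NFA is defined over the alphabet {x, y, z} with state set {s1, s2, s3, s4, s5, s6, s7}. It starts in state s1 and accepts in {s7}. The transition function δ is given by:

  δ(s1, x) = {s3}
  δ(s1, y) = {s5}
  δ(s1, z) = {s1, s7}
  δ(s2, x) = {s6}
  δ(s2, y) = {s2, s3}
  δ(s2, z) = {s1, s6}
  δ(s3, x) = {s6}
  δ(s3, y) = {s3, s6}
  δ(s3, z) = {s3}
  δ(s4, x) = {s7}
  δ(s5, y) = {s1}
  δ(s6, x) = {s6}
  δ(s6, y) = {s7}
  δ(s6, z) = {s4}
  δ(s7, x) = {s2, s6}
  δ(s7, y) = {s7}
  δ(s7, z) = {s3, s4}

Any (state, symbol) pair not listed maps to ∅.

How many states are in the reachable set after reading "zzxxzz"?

3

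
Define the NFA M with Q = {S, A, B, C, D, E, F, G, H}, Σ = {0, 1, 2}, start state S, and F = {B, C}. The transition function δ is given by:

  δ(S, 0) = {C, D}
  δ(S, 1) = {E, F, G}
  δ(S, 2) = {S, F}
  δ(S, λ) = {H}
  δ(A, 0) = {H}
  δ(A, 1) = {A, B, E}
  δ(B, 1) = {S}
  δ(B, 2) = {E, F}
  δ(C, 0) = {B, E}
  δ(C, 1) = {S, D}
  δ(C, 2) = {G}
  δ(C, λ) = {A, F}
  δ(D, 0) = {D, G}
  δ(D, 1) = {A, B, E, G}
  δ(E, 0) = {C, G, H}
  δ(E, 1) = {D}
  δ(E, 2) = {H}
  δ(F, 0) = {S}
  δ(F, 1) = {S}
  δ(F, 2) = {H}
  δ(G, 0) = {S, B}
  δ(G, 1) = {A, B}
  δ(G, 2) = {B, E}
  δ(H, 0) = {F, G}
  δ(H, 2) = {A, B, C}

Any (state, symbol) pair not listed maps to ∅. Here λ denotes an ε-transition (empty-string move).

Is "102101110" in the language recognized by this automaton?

Start: ε-closure({S}) = {S, H}.
Read '1': S→{E, F, G}, H→∅; now {E, F, G}.
Read '0': E→{C, G, H}, F→{S}, G→{S, B}; union {S, B, C, G, H}; ε-closure = {S, A, B, C, F, G, H}.
Read '2': S→{S, F}, A→∅, B→{E, F}, C→{G}, F→{H}, G→{B, E}, H→{A, B, C}; now {S, A, B, C, E, F, G, H}.
Read '1': S→{E, F, G}, A→{A, B, E}, B→{S}, C→{S, D}, E→{D}, F→{S}, G→{A, B}, H→∅; union {S, A, B, D, E, F, G}; ε-closure = {S, A, B, D, E, F, G, H}.
Read '0': S→{C, D}, A→{H}, B→∅, D→{D, G}, E→{C, G, H}, F→{S}, G→{S, B}, H→{F, G}; union {S, B, C, D, F, G, H}; ε-closure = {S, A, B, C, D, F, G, H}.
Read '1': S→{E, F, G}, A→{A, B, E}, B→{S}, C→{S, D}, D→{A, B, E, G}, F→{S}, G→{A, B}, H→∅; union {S, A, B, D, E, F, G}; ε-closure = {S, A, B, D, E, F, G, H}.
Read '1': S→{E, F, G}, A→{A, B, E}, B→{S}, D→{A, B, E, G}, E→{D}, F→{S}, G→{A, B}, H→∅; union {S, A, B, D, E, F, G}; ε-closure = {S, A, B, D, E, F, G, H}.
Read '1': S→{E, F, G}, A→{A, B, E}, B→{S}, D→{A, B, E, G}, E→{D}, F→{S}, G→{A, B}, H→∅; union {S, A, B, D, E, F, G}; ε-closure = {S, A, B, D, E, F, G, H}.
Read '0': S→{C, D}, A→{H}, B→∅, D→{D, G}, E→{C, G, H}, F→{S}, G→{S, B}, H→{F, G}; union {S, B, C, D, F, G, H}; ε-closure = {S, A, B, C, D, F, G, H}.
The final set {S, A, B, C, D, F, G, H} contains the accepting states B, C.

Yes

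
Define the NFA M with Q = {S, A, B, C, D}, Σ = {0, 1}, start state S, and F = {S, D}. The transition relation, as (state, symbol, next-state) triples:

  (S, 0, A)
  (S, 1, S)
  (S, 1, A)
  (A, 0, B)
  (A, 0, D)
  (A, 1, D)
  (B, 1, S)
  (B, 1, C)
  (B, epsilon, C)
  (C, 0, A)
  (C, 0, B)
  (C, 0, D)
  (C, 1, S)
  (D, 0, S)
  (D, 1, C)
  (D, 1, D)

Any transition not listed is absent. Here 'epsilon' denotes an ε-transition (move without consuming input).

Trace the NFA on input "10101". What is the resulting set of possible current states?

{S, A, C, D}

Start in {S}.
Read '1': S→{S, A}; now {S, A}.
Read '0': S→{A}, A→{B, D}; union {A, B, D}; ε-closure = {A, B, C, D}.
Read '1': A→{D}, B→{S, C}, C→{S}, D→{C, D}; now {S, C, D}.
Read '0': S→{A}, C→{A, B, D}, D→{S}; union {S, A, B, D}; ε-closure = {S, A, B, C, D}.
Read '1': S→{S, A}, A→{D}, B→{S, C}, C→{S}, D→{C, D}; now {S, A, C, D}.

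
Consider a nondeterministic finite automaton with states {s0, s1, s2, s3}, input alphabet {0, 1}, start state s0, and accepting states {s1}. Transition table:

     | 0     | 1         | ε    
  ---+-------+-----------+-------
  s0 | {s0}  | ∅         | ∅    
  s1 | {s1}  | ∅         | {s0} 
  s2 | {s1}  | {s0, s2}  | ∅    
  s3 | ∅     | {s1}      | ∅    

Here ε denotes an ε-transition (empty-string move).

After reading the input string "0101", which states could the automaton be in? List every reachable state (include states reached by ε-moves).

∅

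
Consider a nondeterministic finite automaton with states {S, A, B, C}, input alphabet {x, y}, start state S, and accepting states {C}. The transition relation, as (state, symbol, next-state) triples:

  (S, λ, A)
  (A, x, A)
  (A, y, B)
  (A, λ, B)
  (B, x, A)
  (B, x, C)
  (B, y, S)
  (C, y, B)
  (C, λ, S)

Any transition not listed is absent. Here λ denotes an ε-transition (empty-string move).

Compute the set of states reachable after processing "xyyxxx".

Start: ε-closure({S}) = {S, A, B}.
Read 'x': S→∅, A→{A}, B→{A, C}; union {A, C}; ε-closure = {S, A, B, C}.
Read 'y': S→∅, A→{B}, B→{S}, C→{B}; union {S, B}; ε-closure = {S, A, B}.
Read 'y': S→∅, A→{B}, B→{S}; union {S, B}; ε-closure = {S, A, B}.
Read 'x': S→∅, A→{A}, B→{A, C}; union {A, C}; ε-closure = {S, A, B, C}.
Read 'x': S→∅, A→{A}, B→{A, C}, C→∅; union {A, C}; ε-closure = {S, A, B, C}.
Read 'x': S→∅, A→{A}, B→{A, C}, C→∅; union {A, C}; ε-closure = {S, A, B, C}.

{S, A, B, C}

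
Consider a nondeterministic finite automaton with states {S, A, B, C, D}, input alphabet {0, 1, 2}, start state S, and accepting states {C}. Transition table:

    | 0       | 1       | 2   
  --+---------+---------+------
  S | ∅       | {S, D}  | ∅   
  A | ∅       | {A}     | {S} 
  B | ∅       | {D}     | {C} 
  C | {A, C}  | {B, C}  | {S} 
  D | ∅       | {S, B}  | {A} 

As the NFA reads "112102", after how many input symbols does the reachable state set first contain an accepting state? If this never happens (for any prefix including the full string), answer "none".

3

Start in {S}.
Read '1': S→{S, D}; now {S, D}.
Read '1': S→{S, D}, D→{S, B}; now {S, B, D}.
Read '2': S→∅, B→{C}, D→{A}; now {A, C}.
None of the earlier sets intersect F, but {A, C} does.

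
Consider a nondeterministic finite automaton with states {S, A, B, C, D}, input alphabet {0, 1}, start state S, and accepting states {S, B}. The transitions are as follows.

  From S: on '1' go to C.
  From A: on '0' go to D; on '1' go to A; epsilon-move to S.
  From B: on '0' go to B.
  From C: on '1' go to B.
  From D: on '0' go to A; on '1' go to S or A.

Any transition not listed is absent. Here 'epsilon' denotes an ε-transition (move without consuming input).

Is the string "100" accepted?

Start in {S}.
Read '1': {S} → {C}.
Read '0': {C} → ∅.
The set is empty and remains empty for the remaining 1 symbol.
The final set ∅ contains no accepting state.

No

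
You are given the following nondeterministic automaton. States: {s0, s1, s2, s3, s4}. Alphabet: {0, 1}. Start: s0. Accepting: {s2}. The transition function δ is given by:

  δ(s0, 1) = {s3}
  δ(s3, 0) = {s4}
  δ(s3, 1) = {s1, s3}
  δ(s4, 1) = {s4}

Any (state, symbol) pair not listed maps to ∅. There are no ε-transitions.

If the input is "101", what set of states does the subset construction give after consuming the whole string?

Start in {s0}.
Read '1': {s0} → {s3}.
Read '0': {s3} → {s4}.
Read '1': {s4} → {s4}.

{s4}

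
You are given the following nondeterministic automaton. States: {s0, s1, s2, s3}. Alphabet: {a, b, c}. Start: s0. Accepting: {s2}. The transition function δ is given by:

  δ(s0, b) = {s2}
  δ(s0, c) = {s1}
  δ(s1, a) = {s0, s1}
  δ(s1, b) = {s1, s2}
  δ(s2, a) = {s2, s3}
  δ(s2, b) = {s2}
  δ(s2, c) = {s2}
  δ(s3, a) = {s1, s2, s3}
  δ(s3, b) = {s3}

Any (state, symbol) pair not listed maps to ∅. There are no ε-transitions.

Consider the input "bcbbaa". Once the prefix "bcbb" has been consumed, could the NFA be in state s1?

No

Start in {s0}.
Read 'b': s0→{s2}; now {s2}.
Read 'c': s2→{s2}; now {s2}.
Read 'b': s2→{s2}; now {s2}.
Read 'b': s2→{s2}; now {s2}.
State s1 is not in {s2}.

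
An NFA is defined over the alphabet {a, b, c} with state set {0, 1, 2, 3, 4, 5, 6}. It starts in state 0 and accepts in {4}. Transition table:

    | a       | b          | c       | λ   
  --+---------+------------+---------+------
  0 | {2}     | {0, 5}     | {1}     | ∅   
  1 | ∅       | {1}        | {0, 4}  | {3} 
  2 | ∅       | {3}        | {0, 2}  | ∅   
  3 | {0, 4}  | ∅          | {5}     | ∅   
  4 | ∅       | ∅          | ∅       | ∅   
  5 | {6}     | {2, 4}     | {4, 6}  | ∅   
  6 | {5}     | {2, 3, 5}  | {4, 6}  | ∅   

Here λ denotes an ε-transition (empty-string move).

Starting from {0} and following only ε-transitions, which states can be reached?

{0}

Begin with {0}.
No ε-moves leave this set, so the closure equals the set itself.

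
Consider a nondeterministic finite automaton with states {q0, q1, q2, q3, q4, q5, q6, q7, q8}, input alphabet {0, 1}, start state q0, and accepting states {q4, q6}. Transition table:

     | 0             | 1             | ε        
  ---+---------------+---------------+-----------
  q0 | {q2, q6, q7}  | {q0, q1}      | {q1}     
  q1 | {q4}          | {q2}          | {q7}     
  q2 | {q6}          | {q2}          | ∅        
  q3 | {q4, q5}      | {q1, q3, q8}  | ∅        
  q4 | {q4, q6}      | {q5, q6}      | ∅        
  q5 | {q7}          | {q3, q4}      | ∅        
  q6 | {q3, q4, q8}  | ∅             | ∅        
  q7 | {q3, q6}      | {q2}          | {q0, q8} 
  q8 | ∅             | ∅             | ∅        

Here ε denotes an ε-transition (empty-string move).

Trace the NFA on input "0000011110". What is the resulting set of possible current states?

{q0, q1, q2, q3, q4, q5, q6, q7, q8}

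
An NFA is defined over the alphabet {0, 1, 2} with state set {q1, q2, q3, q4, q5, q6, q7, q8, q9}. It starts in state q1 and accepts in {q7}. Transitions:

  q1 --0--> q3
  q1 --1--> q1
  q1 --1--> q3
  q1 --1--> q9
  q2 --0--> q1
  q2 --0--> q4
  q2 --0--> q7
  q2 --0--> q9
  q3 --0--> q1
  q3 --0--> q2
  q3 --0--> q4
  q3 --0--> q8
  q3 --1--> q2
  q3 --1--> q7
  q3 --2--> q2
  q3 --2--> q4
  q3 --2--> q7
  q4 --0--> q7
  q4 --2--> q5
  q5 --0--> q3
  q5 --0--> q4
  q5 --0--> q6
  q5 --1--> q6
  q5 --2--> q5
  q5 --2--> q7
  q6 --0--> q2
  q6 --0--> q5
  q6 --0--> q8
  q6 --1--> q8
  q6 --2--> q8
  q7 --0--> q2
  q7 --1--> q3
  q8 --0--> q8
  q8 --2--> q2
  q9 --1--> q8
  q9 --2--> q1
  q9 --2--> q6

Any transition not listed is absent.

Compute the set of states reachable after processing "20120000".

Start in {q1}.
Read '2': {q1} → ∅.
The set is empty and remains empty for the remaining 7 symbols.

∅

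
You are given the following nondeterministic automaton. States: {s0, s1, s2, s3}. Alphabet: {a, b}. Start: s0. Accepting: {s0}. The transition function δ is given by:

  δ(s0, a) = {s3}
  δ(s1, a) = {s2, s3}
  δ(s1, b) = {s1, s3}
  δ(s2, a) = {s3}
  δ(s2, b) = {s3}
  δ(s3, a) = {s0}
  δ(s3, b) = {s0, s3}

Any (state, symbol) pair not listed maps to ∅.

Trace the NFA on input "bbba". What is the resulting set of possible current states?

Start in {s0}.
Read 'b': {s0} → ∅.
The set is empty and remains empty for the remaining 3 symbols.

∅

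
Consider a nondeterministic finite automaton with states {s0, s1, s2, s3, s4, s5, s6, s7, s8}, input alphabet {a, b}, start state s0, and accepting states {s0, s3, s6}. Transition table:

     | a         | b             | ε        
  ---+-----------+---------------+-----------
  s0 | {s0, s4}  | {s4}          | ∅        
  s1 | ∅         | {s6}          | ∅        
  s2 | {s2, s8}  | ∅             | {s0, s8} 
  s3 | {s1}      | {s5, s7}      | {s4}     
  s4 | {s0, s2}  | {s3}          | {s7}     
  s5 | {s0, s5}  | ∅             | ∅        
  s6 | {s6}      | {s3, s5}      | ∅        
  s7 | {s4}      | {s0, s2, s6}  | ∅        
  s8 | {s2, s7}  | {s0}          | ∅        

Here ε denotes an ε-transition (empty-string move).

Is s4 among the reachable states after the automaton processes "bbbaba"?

Yes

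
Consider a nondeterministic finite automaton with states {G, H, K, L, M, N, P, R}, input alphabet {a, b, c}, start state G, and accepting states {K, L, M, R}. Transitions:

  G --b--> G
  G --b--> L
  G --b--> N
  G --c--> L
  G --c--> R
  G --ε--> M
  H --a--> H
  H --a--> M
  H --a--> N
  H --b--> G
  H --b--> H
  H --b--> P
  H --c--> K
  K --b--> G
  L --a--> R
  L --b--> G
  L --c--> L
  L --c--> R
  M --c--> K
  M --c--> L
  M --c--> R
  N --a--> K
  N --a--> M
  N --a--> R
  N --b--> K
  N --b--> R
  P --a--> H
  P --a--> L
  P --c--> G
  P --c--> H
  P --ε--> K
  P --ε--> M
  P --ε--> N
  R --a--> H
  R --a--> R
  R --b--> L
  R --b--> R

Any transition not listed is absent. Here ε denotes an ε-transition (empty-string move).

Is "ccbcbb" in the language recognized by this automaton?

Start: ε-closure({G}) = {G, M}.
Read 'c': {G, M} → {K, L, R}.
Read 'c': {K, L, R} → {L, R}.
Read 'b': {L, R} → {G, L, M, R}.
Read 'c': {G, L, M, R} → {K, L, R}.
Read 'b': {K, L, R} → {G, L, M, R}.
Read 'b': {G, L, M, R} → {G, L, M, N, R}.
The final set {G, L, M, N, R} contains the accepting states L, M, R.

Yes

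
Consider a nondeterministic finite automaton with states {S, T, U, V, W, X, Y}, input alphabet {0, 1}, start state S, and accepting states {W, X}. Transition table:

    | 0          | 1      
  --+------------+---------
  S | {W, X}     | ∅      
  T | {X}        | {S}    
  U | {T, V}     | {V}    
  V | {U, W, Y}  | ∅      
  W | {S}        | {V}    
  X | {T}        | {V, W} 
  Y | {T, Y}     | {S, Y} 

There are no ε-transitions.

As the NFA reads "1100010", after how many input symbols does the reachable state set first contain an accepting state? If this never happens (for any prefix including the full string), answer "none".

Start in {S}.
Read '1': S→∅; now ∅.
The set is empty and remains empty for the remaining 6 symbols.
No reachable set along the way intersects F.

none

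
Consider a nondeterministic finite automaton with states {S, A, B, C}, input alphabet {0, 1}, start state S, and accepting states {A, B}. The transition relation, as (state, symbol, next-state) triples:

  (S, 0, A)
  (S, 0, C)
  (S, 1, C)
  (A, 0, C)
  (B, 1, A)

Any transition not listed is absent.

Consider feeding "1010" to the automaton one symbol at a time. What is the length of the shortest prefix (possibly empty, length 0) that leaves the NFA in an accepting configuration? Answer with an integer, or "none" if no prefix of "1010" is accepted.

Start in {S}.
Read '1': {S} → {C}.
Read '0': {C} → ∅.
The set is empty and remains empty for the remaining 2 symbols.
No reachable set along the way intersects F.

none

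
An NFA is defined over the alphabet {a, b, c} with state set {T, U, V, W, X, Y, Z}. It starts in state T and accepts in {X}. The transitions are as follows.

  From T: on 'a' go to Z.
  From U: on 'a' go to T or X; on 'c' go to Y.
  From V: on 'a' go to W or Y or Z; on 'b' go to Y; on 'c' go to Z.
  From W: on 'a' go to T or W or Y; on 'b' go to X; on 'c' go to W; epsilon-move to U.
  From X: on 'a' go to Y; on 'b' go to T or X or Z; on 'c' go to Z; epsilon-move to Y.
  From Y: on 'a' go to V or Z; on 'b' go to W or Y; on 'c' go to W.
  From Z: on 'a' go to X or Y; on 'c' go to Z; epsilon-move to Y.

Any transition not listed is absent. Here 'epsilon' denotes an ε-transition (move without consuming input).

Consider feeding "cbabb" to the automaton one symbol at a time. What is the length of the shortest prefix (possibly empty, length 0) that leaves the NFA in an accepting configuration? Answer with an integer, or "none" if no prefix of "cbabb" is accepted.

none

Start in {T}.
Read 'c': T→∅; now ∅.
The set is empty and remains empty for the remaining 4 symbols.
No reachable set along the way intersects F.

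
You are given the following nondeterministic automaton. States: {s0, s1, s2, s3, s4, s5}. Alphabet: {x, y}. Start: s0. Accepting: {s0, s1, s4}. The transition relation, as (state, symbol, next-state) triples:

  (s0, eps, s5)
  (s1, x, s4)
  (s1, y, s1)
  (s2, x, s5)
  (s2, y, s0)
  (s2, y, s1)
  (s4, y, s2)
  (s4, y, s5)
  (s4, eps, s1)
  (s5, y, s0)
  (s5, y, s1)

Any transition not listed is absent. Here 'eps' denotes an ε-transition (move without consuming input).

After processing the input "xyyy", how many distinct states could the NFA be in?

Start: ε-closure({s0}) = {s0, s5}.
Read 'x': s0→∅, s5→∅; now ∅.
The set is empty and remains empty for the remaining 3 symbols.
That set has 0 states.

0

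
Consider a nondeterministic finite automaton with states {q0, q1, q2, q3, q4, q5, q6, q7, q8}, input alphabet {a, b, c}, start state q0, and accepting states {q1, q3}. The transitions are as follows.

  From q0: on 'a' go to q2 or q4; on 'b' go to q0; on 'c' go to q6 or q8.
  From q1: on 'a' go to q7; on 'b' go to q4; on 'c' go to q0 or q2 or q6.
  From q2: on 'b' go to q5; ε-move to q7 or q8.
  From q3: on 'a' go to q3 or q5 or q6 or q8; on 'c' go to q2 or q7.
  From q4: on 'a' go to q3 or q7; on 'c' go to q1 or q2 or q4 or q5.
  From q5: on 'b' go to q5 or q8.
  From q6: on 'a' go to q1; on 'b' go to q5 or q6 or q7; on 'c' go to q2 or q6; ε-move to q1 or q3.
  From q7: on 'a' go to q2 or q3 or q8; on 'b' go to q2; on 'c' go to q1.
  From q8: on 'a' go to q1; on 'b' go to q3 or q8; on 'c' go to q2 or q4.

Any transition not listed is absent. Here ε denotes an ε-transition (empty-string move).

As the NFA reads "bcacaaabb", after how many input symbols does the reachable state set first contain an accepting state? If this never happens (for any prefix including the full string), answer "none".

Start in {q0}.
Read 'b': q0→{q0}; now {q0}.
Read 'c': q0→{q6, q8}; union {q6, q8}; ε-closure = {q1, q3, q6, q8}.
None of the earlier sets intersect F, but {q1, q3, q6, q8} does.

2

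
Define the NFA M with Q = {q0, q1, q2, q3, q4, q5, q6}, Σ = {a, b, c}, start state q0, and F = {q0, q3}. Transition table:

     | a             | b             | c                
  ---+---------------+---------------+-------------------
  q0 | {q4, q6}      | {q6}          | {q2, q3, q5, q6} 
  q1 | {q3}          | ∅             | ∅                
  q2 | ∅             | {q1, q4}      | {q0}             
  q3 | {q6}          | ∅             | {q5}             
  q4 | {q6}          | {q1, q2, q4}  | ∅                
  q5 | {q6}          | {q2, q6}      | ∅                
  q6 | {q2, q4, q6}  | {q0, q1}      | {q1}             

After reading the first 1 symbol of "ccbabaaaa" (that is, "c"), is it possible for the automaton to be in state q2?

Yes

Start in {q0}.
Read 'c': q0→{q2, q3, q5, q6}; now {q2, q3, q5, q6}.
State q2 is in {q2, q3, q5, q6}.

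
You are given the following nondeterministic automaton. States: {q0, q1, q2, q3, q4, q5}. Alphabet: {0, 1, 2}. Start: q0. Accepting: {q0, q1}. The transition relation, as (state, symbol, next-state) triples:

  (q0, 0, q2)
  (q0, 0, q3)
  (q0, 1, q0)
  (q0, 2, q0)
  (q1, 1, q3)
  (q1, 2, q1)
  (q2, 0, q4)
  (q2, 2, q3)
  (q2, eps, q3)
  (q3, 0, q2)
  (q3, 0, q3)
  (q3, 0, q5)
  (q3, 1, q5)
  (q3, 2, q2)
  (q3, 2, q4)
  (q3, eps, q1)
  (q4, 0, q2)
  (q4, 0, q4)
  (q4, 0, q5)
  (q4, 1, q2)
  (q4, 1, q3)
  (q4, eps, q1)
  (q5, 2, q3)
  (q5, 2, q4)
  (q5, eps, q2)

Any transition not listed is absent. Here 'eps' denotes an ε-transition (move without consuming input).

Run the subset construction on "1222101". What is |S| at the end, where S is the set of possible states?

Start in {q0}.
Read '1': {q0} → {q0}.
Read '2': {q0} → {q0}.
Read '2': {q0} → {q0}.
Read '2': {q0} → {q0}.
Read '1': {q0} → {q0}.
Read '0': {q0} → {q1, q2, q3}.
Read '1': {q1, q2, q3} → {q1, q2, q3, q5}.
That set has 4 states.

4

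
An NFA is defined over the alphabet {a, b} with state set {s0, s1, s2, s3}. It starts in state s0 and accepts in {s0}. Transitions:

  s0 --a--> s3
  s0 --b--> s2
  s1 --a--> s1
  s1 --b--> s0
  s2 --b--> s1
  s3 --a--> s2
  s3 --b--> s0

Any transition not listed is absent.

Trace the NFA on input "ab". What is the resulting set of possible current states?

{s0}

Start in {s0}.
Read 'a': s0→{s3}; now {s3}.
Read 'b': s3→{s0}; now {s0}.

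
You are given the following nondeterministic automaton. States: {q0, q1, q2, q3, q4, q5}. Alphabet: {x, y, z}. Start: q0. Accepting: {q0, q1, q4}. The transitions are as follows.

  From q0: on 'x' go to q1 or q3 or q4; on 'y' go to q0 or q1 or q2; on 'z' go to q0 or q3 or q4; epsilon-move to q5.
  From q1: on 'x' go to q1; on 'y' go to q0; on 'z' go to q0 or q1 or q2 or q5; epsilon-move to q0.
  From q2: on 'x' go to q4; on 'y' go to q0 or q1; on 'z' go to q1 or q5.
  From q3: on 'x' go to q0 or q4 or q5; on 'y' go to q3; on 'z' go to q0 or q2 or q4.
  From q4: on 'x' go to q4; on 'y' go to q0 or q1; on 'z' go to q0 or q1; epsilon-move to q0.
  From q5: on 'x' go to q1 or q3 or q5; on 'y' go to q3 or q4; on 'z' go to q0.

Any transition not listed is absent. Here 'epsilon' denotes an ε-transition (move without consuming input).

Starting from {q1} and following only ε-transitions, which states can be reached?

{q0, q1, q5}

Begin with {q1}.
ε-move q1 → q0; add q0.
ε-move q0 → q5; add q5.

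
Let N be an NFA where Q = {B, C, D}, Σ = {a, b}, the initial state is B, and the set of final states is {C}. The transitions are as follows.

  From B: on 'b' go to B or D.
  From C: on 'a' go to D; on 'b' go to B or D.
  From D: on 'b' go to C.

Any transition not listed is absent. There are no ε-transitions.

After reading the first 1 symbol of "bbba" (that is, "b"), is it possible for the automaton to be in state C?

Start in {B}.
Read 'b': B→{B, D}; now {B, D}.
State C is not in {B, D}.

No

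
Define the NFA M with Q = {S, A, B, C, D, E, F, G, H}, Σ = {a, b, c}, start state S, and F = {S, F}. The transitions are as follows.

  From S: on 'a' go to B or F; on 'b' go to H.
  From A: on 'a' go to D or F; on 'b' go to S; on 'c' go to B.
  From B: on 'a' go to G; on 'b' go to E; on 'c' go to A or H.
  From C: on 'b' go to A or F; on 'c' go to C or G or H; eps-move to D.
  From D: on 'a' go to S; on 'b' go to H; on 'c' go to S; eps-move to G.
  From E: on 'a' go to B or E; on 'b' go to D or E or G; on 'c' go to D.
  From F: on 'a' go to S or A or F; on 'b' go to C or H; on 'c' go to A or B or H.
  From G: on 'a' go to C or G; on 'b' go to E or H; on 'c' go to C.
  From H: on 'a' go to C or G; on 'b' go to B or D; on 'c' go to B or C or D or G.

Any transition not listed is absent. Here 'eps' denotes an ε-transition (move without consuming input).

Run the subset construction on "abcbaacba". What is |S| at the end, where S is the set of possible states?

8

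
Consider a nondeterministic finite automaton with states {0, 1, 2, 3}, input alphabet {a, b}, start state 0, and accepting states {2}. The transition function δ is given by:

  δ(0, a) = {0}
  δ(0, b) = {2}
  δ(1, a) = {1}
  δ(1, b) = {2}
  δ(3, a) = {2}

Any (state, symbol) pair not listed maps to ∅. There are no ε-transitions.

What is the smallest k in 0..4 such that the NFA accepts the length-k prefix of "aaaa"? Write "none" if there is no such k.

none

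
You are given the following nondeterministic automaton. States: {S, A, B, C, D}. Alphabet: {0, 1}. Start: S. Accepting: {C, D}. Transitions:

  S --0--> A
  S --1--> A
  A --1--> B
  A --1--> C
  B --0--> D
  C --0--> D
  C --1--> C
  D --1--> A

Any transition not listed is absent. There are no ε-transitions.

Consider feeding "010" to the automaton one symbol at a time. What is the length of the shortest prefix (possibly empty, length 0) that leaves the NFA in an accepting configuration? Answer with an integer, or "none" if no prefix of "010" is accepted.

Start in {S}.
Read '0': S→{A}; now {A}.
Read '1': A→{B, C}; now {B, C}.
None of the earlier sets intersect F, but {B, C} does.

2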